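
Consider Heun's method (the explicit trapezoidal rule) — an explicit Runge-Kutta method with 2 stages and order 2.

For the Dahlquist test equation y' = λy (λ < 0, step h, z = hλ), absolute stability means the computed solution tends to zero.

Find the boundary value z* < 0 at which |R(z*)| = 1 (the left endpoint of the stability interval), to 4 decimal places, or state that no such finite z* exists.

z* = -2.0000.

On y'=λy, z=hλ:
  order 2, 2-stage ⇒ R(z)=1+z+z^2/2
  (e.g. R(-1.64)=0.70480, |R|=0.70480)

Need |R(x)|<1, x<0.
x=-1.64: |R|=0.7048
|R(-1.76)|=0.7888 |R(-1)|=0.5000 |R(-0.57)|=0.5924
Bisect:
  x_lo=-2.6497 |R|=1.8607  x_hi=-0.1589 |R|=0.8537
  mid=-1.40429 |R|=0.58172 →hi
  mid=-2.02698 |R|=1.02734 →lo
  mid=-1.71563 |R|=0.75606 →hi
  mid=-1.87130 |R|=0.87958 →hi
  mid=-1.94914 |R|=0.95043 →hi
  mid=-1.98806 |R|=0.98813 →hi
  mid=-2.00752 |R|=1.00754 →lo
  ...
  [-2.00007,-1.99991] ⇒ x*=-2.0000
Interval (-2.0000, 0).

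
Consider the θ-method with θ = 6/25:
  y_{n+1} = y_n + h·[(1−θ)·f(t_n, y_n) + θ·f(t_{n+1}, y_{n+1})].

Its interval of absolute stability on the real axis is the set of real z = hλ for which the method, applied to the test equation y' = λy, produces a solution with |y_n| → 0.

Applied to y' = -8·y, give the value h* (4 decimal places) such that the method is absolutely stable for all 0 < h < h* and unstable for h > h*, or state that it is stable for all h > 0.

Set f=λy, z=hλ:
  y_{n+1} = y_n + z·[19/25·y_n + 6/25·y_{n+1}] ⇒ (1 − 6/25z)y_{n+1} = (1 + 19/25z)y_n
  so R(z) = (1 + 19/25z)/(1 − 6/25z).

Boundary: |R(x)|=1, x<0.
x=-1.52: |R|=0.1137
R=−1: 1+19/25x = −1+6/25x ⇒ -13/25x=2 ⇒ x=2/(-13/25)=-3.8462
Confirm numerically:
  x=-3.800: |R|=0.98745 <1
  x=-3.104: |R|=0.77884 <1
  x=-2.792: |R|=0.67178 <1
  x=-1.655: |R|=0.18451 <1
  x=-4.341: |R|=1.12602 >1
  x=-4.166: |R|=1.08317 >1
  x=-4.077: |R|=1.06067 >1
So |R|<1 on (-3.8462, 0).

(-3.8462,0); λ=-8 ⇒ h* = (50/13)/8 = 0.4808.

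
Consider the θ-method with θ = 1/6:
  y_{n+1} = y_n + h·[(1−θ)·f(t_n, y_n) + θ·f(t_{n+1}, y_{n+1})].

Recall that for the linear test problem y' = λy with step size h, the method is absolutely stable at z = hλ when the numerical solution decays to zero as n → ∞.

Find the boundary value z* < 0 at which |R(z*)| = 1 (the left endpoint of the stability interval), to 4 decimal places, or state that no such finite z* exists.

z* = -3.0000.

On y'=λy, z=hλ:
  y_{n+1} = y_n + z·[5/6·y_n + 1/6·y_{n+1}] ⇒ (1 − 1/6z)y_{n+1} = (1 + 5/6z)y_n
  R(z) = (1 + 5/6z)/(1 − 1/6z).

Find x<0 with |R(x)|<1.
x=-0.49: |R|=0.5470
R=−1: 1+5/6x = −1+1/6x ⇒ -2/3x=2 ⇒ x=2/(-2/3)=-3.0000
Confirm numerically:
  x=-2.108: |R|=0.55994 <1
  x=-1.796: |R|=0.38225 <1
  x=-1.401: |R|=0.13579 <1
  x=-3.514: |R|=1.21610 >1
  x=-3.212: |R|=1.09205 >1
Interval (-3.0000, 0).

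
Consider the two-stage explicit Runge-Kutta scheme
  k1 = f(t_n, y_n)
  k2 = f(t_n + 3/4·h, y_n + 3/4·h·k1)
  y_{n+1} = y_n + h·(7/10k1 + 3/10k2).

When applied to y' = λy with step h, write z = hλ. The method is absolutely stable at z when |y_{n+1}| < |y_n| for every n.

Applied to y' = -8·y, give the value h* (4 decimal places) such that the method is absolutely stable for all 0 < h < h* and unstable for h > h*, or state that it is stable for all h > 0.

Test eqn y'=λy, z=hλ:
  k1=λy_n ⇒ h·k1=z·y_n;  k2=λ(1+3/4z)y_n ⇒ h·k2=z(1+3/4z)y_n
  y_{n+1}/y_n = 1 + 7/10z + 3/10z(1+3/4z) = 1 + z + 9/40z²
  R(z) = 1 + z + 9/40z².

Solve |R(x)|<1 on ℝ⁻.
x=-0.64: |R|=0.4522
R=1: x+9/40x²=0 ⇒ x=−40/9=-4.4444; min R=1−1/(4·9/40)=-0.1111>−1
Confirm numerically:
  x=-3.313: |R|=0.15659 <1
  x=-3.206: |R|=0.10665 <1
  x=-2.949: |R|=0.00774 <1
  x=-4.875: |R|=1.47227 >1
  x=-4.660: |R|=1.22601 >1
Interval (-4.4444, 0).

(-4.4444,0); λ=-8 ⇒ h* = (40/9)/8 = 0.5556.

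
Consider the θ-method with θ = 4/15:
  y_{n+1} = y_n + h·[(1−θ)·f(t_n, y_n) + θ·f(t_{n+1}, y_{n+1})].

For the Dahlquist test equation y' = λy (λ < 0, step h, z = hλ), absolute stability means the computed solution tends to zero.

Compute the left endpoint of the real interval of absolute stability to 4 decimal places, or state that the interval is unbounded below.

Test eqn y'=λy, z=hλ:
  y_{n+1} = y_n + z·[11/15·y_n + 4/15·y_{n+1}] ⇒ (1 − 4/15z)y_{n+1} = (1 + 11/15z)y_n
  R(z) = (1 + 11/15z)/(1 − 4/15z).

Boundary: |R(x)|=1, x<0.
x=-1.69: |R|=0.1650
R=−1: 1+11/15x = −1+4/15x ⇒ -7/15x=2 ⇒ x=2/(-7/15)=-4.2857
Confirm numerically:
  x=-3.612: |R|=0.83985 <1
  x=-1.914: |R|=0.26721 <1
  x=-1.799: |R|=0.21576 <1
  x=-1.735: |R|=0.18619 <1
  x=-4.755: |R|=1.09656 >1
  x=-4.748: |R|=1.09520 >1
  x=-4.503: |R|=1.04607 >1
So |R|<1 on (-4.2857, 0).

z* = -4.2857.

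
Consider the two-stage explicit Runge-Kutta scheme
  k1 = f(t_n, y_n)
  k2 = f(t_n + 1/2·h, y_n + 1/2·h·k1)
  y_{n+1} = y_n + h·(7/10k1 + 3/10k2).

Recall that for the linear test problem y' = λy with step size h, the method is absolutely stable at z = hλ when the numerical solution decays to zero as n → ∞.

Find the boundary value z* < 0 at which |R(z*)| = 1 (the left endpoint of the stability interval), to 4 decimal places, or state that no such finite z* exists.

With y'=λy (z=hλ):
  k1=λy_n ⇒ h·k1=z·y_n;  k2=λ(1+1/2z)y_n ⇒ h·k2=z(1+1/2z)y_n
  y_{n+1}/y_n = 1 + 7/10z + 3/10z(1+1/2z) = 1 + z + 3/20z²
  so R(z) = 1 + z + 3/20z².

Solve |R(x)|<1 on ℝ⁻.
x=-0.32: |R|=0.6954
R=1: x+3/20x²=0 ⇒ x=−20/3=-6.6667; min R=1−1/(4·3/20)=-0.6667>−1
Confirm numerically:
  x=-5.454: |R|=0.00792 <1
  x=-4.491: |R|=0.46564 <1
  x=-4.236: |R|=0.54445 <1
  x=-3.504: |R|=0.66230 <1
  x=-7.113: |R|=1.47622 >1
  x=-6.879: |R|=1.21910 >1
  x=-6.781: |R|=1.11629 >1
Interval (-6.6667, 0).

z* = -6.6667.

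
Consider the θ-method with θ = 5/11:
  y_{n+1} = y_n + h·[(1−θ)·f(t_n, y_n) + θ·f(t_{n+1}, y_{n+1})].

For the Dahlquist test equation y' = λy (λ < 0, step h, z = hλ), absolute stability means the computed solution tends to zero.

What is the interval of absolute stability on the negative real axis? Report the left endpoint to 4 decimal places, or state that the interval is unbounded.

z∈(-22.0000,0).

On y'=λy, z=hλ:
  y_{n+1} = y_n + z·[6/11·y_n + 5/11·y_{n+1}] ⇒ (1 − 5/11z)y_{n+1} = (1 + 6/11z)y_n
  ⇒ R(z) = (1 + 6/11z)/(1 − 5/11z).

Find x<0 with |R(x)|<1.
x=-1.36: |R|=0.1596
R=−1: 1+6/11x = −1+5/11x ⇒ -1/11x=2 ⇒ x=2/(-1/11)=-22.0000
Confirm numerically:
  x=-11.652: |R|=0.85059 <1
  x=-11.595: |R|=0.84915 <1
  x=-10.285: |R|=0.81233 <1
  x=-9.009: |R|=0.76820 <1
  x=-22.598: |R|=1.00482 >1
  x=-22.593: |R|=1.00478 >1
Stable set (-22.0000, 0).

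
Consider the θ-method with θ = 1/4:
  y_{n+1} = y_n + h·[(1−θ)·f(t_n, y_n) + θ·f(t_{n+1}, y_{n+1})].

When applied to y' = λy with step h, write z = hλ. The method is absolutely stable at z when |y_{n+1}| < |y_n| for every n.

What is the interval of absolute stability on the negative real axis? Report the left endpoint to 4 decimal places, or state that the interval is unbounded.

Test eqn y'=λy, z=hλ:
  y_{n+1} = y_n + z·[3/4·y_n + 1/4·y_{n+1}] ⇒ (1 − 1/4z)y_{n+1} = (1 + 3/4z)y_n
  ⇒ R(z) = (1 + 3/4z)/(1 − 1/4z).

Boundary: |R(x)|=1, x<0.
x=-1.2: |R|=0.0769
R=−1: 1+3/4x = −1+1/4x ⇒ -1/2x=2 ⇒ x=2/(-1/2)=-4.0000
Confirm numerically:
  x=-3.574: |R|=0.88751 <1
  x=-3.107: |R|=0.74870 <1
  x=-2.714: |R|=0.61692 <1
  x=-4.563: |R|=1.13150 >1
  x=-4.331: |R|=1.07946 >1
  x=-4.237: |R|=1.05755 >1
So |R|<1 on (-4.0000, 0).

(-4.0000, 0).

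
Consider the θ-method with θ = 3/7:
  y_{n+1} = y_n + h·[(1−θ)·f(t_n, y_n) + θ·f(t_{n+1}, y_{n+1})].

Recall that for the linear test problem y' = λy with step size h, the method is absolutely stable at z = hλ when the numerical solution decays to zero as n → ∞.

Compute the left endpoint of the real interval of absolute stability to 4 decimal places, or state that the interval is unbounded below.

left endpoint -14.0000.

On y'=λy, z=hλ:
  y_{n+1} = y_n + z·[4/7·y_n + 3/7·y_{n+1}] ⇒ (1 − 3/7z)y_{n+1} = (1 + 4/7z)y_n
  R(z) = (1 + 4/7z)/(1 − 3/7z).

Need |R(x)|<1, x<0.
x=-0.79: |R|=0.4098
R=−1: 1+4/7x = −1+3/7x ⇒ -1/7x=2 ⇒ x=2/(-1/7)=-14.0000
Confirm numerically:
  x=-10.751: |R|=0.91723 <1
  x=-10.450: |R|=0.90743 <1
  x=-9.994: |R|=0.89168 <1
  x=-9.874: |R|=0.88734 <1
  x=-14.304: |R|=1.00609 >1
  x=-14.190: |R|=1.00383 >1
  x=-14.114: |R|=1.00231 >1
Stable set (-14.0000, 0).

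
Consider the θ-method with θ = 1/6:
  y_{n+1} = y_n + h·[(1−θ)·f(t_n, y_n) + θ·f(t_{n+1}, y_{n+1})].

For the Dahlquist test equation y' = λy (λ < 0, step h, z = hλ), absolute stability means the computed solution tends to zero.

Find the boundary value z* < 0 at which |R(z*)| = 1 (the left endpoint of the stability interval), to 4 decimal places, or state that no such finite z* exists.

z* = -3.0000.

Test eqn y'=λy, z=hλ:
  y_{n+1} = y_n + z·[5/6·y_n + 1/6·y_{n+1}] ⇒ (1 − 1/6z)y_{n+1} = (1 + 5/6z)y_n
  R(z) = (1 + 5/6z)/(1 − 1/6z).

Boundary: |R(x)|=1, x<0.
x=-0.84: |R|=0.2632
R=−1: 1+5/6x = −1+1/6x ⇒ -2/3x=2 ⇒ x=2/(-2/3)=-3.0000
Confirm numerically:
  x=-2.292: |R|=0.65847 <1
  x=-2.154: |R|=0.58499 <1
  x=-1.750: |R|=0.35484 <1
  x=-3.516: |R|=1.21690 >1
  x=-3.027: |R|=1.01196 >1
So |R|<1 on (-3.0000, 0).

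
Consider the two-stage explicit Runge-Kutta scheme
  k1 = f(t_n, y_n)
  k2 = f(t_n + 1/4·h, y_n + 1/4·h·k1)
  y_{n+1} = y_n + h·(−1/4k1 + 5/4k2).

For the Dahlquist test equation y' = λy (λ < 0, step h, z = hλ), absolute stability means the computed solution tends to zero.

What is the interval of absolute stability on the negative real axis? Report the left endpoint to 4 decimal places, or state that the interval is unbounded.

z∈(-3.2000,0).

On y'=λy, z=hλ:
  k1=λy_n ⇒ h·k1=z·y_n;  k2=λ(1+1/4z)y_n ⇒ h·k2=z(1+1/4z)y_n
  y_{n+1}/y_n = 1 − 1/4z + 5/4z(1+1/4z) = 1 + z + 5/16z²
  Hence R(z) = 1 + z + 5/16z².

Need |R(x)|<1, x<0.
x=-0.45: |R|=0.6133
R=1: x+5/16x²=0 ⇒ x=−16/5=-3.2000; min R=1−1/(4·5/16)=0.2000>−1
Confirm numerically:
  x=-2.629: |R|=0.53089 <1
  x=-1.957: |R|=0.23983 <1
  x=-1.578: |R|=0.20015 <1
  x=-3.795: |R|=1.70563 >1
  x=-3.516: |R|=1.34720 >1
  x=-3.225: |R|=1.02520 >1
Interval (-3.2000, 0).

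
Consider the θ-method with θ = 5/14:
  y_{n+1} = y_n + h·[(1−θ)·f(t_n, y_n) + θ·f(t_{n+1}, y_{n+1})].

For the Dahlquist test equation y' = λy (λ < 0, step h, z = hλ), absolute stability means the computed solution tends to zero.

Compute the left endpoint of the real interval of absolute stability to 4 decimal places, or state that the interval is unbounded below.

Test eqn y'=λy, z=hλ:
  y_{n+1} = y_n + z·[9/14·y_n + 5/14·y_{n+1}] ⇒ (1 − 5/14z)y_{n+1} = (1 + 9/14z)y_n
  ⇒ R(z) = (1 + 9/14z)/(1 − 5/14z).

Need |R(x)|<1, x<0.
x=-1.25: |R|=0.1358
R=−1: 1+9/14x = −1+5/14x ⇒ -2/7x=2 ⇒ x=2/(-2/7)=-7.0000
Confirm numerically:
  x=-6.877: |R|=0.98983 <1
  x=-5.004: |R|=0.79539 <1
  x=-3.547: |R|=0.56477 <1
  x=-7.190: |R|=1.01522 >1
  x=-7.068: |R|=1.00551 >1
Stable set (-7.0000, 0).

left endpoint -7.0000.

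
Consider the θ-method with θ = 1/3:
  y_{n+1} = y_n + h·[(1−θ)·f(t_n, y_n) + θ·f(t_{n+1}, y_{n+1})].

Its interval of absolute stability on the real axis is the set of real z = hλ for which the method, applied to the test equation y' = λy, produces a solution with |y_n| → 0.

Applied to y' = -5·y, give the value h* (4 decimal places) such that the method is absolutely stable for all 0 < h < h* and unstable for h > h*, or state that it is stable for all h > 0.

(-6.0000,0); λ=-5 ⇒ h* = (6)/5 = 1.2000.

Set f=λy, z=hλ:
  y_{n+1} = y_n + z·[2/3·y_n + 1/3·y_{n+1}] ⇒ (1 − 1/3z)y_{n+1} = (1 + 2/3z)y_n
  R(z) = (1 + 2/3z)/(1 − 1/3z).

Find x<0 with |R(x)|<1.
x=-1.53: |R|=0.0132
R=−1: 1+2/3x = −1+1/3x ⇒ -1/3x=2 ⇒ x=2/(-1/3)=-6.0000
Confirm numerically:
  x=-5.027: |R|=0.87878 <1
  x=-3.642: |R|=0.64499 <1
  x=-3.186: |R|=0.54510 <1
  x=-3.140: |R|=0.53420 <1
  x=-6.563: |R|=1.05887 >1
  x=-6.475: |R|=1.05013 >1
  x=-6.090: |R|=1.00990 >1
Interval (-6.0000, 0).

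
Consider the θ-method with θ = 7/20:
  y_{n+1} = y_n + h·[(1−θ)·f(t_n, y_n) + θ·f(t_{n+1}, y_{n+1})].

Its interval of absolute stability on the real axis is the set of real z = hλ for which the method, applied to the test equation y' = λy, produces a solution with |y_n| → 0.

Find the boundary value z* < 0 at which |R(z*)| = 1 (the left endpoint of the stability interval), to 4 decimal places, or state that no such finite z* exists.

z* = -6.6667.

On y'=λy, z=hλ:
  y_{n+1} = y_n + z·[13/20·y_n + 7/20·y_{n+1}] ⇒ (1 − 7/20z)y_{n+1} = (1 + 13/20z)y_n
  R(z) = (1 + 13/20z)/(1 − 7/20z).

Need |R(x)|<1, x<0.
x=-1.12: |R|=0.1954
R=−1: 1+13/20x = −1+7/20x ⇒ -3/10x=2 ⇒ x=2/(-3/10)=-6.6667
Confirm numerically:
  x=-5.875: |R|=0.92229 <1
  x=-4.560: |R|=0.75655 <1
  x=-2.723: |R|=0.39423 <1
  x=-2.699: |R|=0.38791 <1
  x=-7.225: |R|=1.04747 >1
  x=-7.133: |R|=1.04001 >1
So |R|<1 on (-6.6667, 0).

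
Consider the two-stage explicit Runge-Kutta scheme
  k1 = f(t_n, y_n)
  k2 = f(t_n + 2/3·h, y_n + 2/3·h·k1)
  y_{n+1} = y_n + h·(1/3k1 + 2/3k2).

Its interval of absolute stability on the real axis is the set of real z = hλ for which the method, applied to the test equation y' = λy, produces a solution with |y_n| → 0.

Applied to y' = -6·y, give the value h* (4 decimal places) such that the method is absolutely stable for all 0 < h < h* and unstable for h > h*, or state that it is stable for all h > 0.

Test eqn y'=λy, z=hλ:
  k1=λy_n ⇒ h·k1=z·y_n;  k2=λ(1+2/3z)y_n ⇒ h·k2=z(1+2/3z)y_n
  y_{n+1}/y_n = 1 + 1/3z + 2/3z(1+2/3z) = 1 + z + 4/9z²
  Hence R(z) = 1 + z + 4/9z².

Find x<0 with |R(x)|<1.
x=-0.86: |R|=0.4687
R=1: x+4/9x²=0 ⇒ x=−9/4=-2.2500; min R=1−1/(4·4/9)=0.4375>−1
Confirm numerically:
  x=-2.115: |R|=0.87310 <1
  x=-1.886: |R|=0.69489 <1
  x=-1.504: |R|=0.50134 <1
  x=-1.456: |R|=0.48619 <1
  x=-2.648: |R|=1.46840 >1
  x=-2.406: |R|=1.16682 >1
Interval (-2.2500, 0).

(-2.2500,0); λ=-6 ⇒ h* = (9/4)/6 = 0.3750.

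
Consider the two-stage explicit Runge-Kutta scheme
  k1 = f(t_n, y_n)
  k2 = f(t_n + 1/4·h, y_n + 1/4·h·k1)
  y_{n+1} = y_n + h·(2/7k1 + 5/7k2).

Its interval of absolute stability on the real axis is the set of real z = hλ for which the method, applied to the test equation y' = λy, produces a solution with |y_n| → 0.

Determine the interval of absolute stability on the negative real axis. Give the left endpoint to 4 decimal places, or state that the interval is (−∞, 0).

On y'=λy, z=hλ:
  k1=λy_n ⇒ h·k1=z·y_n;  k2=λ(1+1/4z)y_n ⇒ h·k2=z(1+1/4z)y_n
  y_{n+1}/y_n = 1 + 2/7z + 5/7z(1+1/4z) = 1 + z + 5/28z²
  ⇒ R(z) = 1 + z + 5/28z².

Need |R(x)|<1, x<0.
x=-1.61: |R|=0.1471
R=1: x+5/28x²=0 ⇒ x=−28/5=-5.6000; min R=1−1/(4·5/28)=-0.4000>−1
Confirm numerically:
  x=-3.421: |R|=0.33114 <1
  x=-3.059: |R|=0.38802 <1
  x=-2.984: |R|=0.39395 <1
  x=-2.562: |R|=0.38988 <1
  x=-5.859: |R|=1.27098 >1
  x=-5.627: |R|=1.02713 >1
So |R|<1 on (-5.6000, 0).

z∈(-5.6000,0).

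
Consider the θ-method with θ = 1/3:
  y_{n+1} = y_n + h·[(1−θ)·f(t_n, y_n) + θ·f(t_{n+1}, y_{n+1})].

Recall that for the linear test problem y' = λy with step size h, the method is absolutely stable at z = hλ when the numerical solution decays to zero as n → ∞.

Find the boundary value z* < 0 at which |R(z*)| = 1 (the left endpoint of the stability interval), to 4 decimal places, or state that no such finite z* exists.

left endpoint -6.0000.

Set f=λy, z=hλ:
  y_{n+1} = y_n + z·[2/3·y_n + 1/3·y_{n+1}] ⇒ (1 − 1/3z)y_{n+1} = (1 + 2/3z)y_n
  R(z) = (1 + 2/3z)/(1 − 1/3z).

Need |R(x)|<1, x<0.
x=-0.41: |R|=0.6393
R=−1: 1+2/3x = −1+1/3x ⇒ -1/3x=2 ⇒ x=2/(-1/3)=-6.0000
Confirm numerically:
  x=-5.521: |R|=0.94379 <1
  x=-4.149: |R|=0.74108 <1
  x=-2.450: |R|=0.34862 <1
  x=-6.381: |R|=1.04061 >1
  x=-6.168: |R|=1.01832 >1
Interval (-6.0000, 0).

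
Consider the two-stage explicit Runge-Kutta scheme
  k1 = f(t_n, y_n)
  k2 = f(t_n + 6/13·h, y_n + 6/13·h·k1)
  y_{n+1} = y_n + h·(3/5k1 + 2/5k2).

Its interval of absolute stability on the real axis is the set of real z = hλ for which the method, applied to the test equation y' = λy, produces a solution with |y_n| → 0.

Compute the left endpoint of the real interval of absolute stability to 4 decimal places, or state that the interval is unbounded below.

On y'=λy, z=hλ:
  k1=λy_n ⇒ h·k1=z·y_n;  k2=λ(1+6/13z)y_n ⇒ h·k2=z(1+6/13z)y_n
  y_{n+1}/y_n = 1 + 3/5z + 2/5z(1+6/13z) = 1 + z + 12/65z²
  R(z) = 1 + z + 12/65z².

Solve |R(x)|<1 on ℝ⁻.
x=-0.79: |R|=0.3252
R=1: x+12/65x²=0 ⇒ x=−65/12=-5.4167; min R=1−1/(4·12/65)=-0.3542>−1
Confirm numerically:
  x=-4.942: |R|=0.56693 <1
  x=-4.406: |R|=0.17791 <1
  x=-4.263: |R|=0.09205 <1
  x=-2.975: |R|=0.34104 <1
  x=-5.931: |R|=1.56317 >1
  x=-5.894: |R|=1.51940 >1
  x=-5.748: |R|=1.35160 >1
So |R|<1 on (-5.4167, 0).

z* = -5.4167.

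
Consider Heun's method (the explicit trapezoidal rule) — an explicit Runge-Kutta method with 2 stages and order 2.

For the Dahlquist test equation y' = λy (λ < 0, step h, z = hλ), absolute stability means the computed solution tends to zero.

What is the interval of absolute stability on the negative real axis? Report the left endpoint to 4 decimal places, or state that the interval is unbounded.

On y'=λy, z=hλ:
  order 2, 2-stage ⇒ R(z)=1+z+z^2/2
  (e.g. R(-0.9)=0.50500, |R|=0.50500)

Boundary: |R(x)|=1, x<0.
x=-0.9: |R|=0.5050
|R(-1.19)|=0.5181 |R(-1.03)|=0.5005 |R(-0.96)|=0.5008
Bisect:
  x_lo=-2.5600 |R|=1.7167  x_hi=-0.3530 |R|=0.7093
  mid=-1.45649 |R|=0.60419 →hi
  mid=-2.00822 |R|=1.00826 →lo
  mid=-1.73236 |R|=0.76817 →hi
  mid=-1.87029 |R|=0.87870 →hi
  mid=-1.93926 |R|=0.94110 →hi
  mid=-1.97374 |R|=0.97408 →hi
  mid=-1.99098 |R|=0.99102 →hi
  mid=-1.99960 |R|=0.99960 →hi
  mid=-2.00391 |R|=1.00392 →lo
  ...
  [-2.00001,-1.99987] ⇒ x*=-2.0000
Stable set (-2.0000, 0).

z∈(-2.0000,0).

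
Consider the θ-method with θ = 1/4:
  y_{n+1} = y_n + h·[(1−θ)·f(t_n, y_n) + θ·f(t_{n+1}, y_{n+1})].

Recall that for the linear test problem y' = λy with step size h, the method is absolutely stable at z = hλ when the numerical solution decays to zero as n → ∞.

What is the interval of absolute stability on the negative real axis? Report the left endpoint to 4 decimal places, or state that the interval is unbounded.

On y'=λy, z=hλ:
  y_{n+1} = y_n + z·[3/4·y_n + 1/4·y_{n+1}] ⇒ (1 − 1/4z)y_{n+1} = (1 + 3/4z)y_n
  Hence R(z) = (1 + 3/4z)/(1 − 1/4z).

Solve |R(x)|<1 on ℝ⁻.
x=-1.72: |R|=0.2028
R=−1: 1+3/4x = −1+1/4x ⇒ -1/2x=2 ⇒ x=2/(-1/2)=-4.0000
Confirm numerically:
  x=-2.684: |R|=0.60622 <1
  x=-2.640: |R|=0.59036 <1
  x=-1.888: |R|=0.28261 <1
  x=-4.453: |R|=1.10718 >1
  x=-4.236: |R|=1.05731 >1
  x=-4.080: |R|=1.01980 >1
So |R|<1 on (-4.0000, 0).

(-4.0000, 0).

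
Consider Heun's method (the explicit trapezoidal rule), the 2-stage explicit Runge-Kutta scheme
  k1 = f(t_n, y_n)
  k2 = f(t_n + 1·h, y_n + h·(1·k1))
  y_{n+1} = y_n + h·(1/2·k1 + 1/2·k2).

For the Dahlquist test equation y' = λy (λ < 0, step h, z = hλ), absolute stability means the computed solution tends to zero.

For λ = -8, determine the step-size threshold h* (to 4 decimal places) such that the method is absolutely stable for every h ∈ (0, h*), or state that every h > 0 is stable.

Test eqn y'=λy, z=hλ:
  order 2, 2-stage ⇒ R(z)=1+z+z^2/2
  (e.g. R(-1.75)=0.78125, |R|=0.78125)

Need |R(x)|<1, x<0.
x=-1.75: |R|=0.7812
|R(-1.4)|=0.5800 |R(-1.18)|=0.5162 |R(-1.01)|=0.5000
Bisect:
  x_lo=-2.7183 |R|=1.9762  x_hi=-0.1796 |R|=0.8365
  mid=-1.44892 |R|=0.60076 →hi
  mid=-2.08359 |R|=1.08708 →lo
  mid=-1.76625 |R|=0.79357 →hi
  mid=-1.92492 |R|=0.92774 →hi
  mid=-2.00425 |R|=1.00426 →lo
  mid=-1.96459 |R|=0.96522 →hi
  mid=-1.98442 |R|=0.98454 →hi
  mid=-1.99434 |R|=0.99435 →hi
  mid=-1.99930 |R|=0.99930 →hi
  ...
  [-2.00007,-1.99992] ⇒ x*=-2.0000
Stable set (-2.0000, 0).

(-2.0000,0); λ=-8 ⇒ h* = 0.2500.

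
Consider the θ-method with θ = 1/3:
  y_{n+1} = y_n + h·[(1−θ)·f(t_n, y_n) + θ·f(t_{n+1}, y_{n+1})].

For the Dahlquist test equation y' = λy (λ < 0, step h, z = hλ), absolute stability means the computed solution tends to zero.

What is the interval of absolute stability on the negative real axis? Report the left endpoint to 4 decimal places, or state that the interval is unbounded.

With y'=λy (z=hλ):
  y_{n+1} = y_n + z·[2/3·y_n + 1/3·y_{n+1}] ⇒ (1 − 1/3z)y_{n+1} = (1 + 2/3z)y_n
  so R(z) = (1 + 2/3z)/(1 − 1/3z).

Need |R(x)|<1, x<0.
x=-0.45: |R|=0.6087
R=−1: 1+2/3x = −1+1/3x ⇒ -1/3x=2 ⇒ x=2/(-1/3)=-6.0000
Confirm numerically:
  x=-4.485: |R|=0.79760 <1
  x=-4.216: |R|=0.75277 <1
  x=-2.432: |R|=0.34315 <1
  x=-2.401: |R|=0.33364 <1
  x=-6.267: |R|=1.02881 >1
  x=-6.237: |R|=1.02566 >1
  x=-6.115: |R|=1.01262 >1
Stable set (-6.0000, 0).

(-6.0000, 0).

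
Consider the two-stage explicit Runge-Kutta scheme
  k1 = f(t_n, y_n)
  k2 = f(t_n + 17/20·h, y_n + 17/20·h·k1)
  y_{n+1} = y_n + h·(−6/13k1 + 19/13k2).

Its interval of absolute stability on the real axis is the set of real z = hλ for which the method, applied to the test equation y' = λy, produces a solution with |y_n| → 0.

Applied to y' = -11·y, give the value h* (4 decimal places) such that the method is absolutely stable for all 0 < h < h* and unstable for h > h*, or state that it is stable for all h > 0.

(-0.8050,0); λ=-11 ⇒ h* = (260/323)/11 = 0.0732.

With y'=λy (z=hλ):
  k1=λy_n ⇒ h·k1=z·y_n;  k2=λ(1+17/20z)y_n ⇒ h·k2=z(1+17/20z)y_n
  y_{n+1}/y_n = 1 − 6/13z + 19/13z(1+17/20z) = 1 + z + 323/260z²
  ⇒ R(z) = 1 + z + 323/260z².

Find x<0 with |R(x)|<1.
x=-1.28: |R|=1.7554
R=1: x+323/260x²=0 ⇒ x=−260/323=-0.8050; min R=1−1/(4·323/260)=0.7988>−1
Confirm numerically:
  x=-0.634: |R|=0.86535 <1
  x=-0.613: |R|=0.85382 <1
  x=-0.587: |R|=0.84106 <1
  x=-0.417: |R|=0.79902 <1
  x=-1.222: |R|=1.63312 >1
  x=-0.966: |R|=1.19327 >1
So |R|<1 on (-0.8050, 0).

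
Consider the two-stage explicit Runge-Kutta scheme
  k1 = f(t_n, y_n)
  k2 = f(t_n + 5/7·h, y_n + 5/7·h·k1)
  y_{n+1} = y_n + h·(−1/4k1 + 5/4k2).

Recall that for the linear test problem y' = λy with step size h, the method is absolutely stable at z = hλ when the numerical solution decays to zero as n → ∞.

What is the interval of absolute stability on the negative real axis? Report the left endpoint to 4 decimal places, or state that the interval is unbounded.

Set f=λy, z=hλ:
  k1=λy_n ⇒ h·k1=z·y_n;  k2=λ(1+5/7z)y_n ⇒ h·k2=z(1+5/7z)y_n
  y_{n+1}/y_n = 1 − 1/4z + 5/4z(1+5/7z) = 1 + z + 25/28z²
  so R(z) = 1 + z + 25/28z².

Need |R(x)|<1, x<0.
x=-1.7: |R|=1.8804
R=1: x+25/28x²=0 ⇒ x=−28/25=-1.1200; min R=1−1/(4·25/28)=0.7200>−1
Confirm numerically:
  x=-1.075: |R|=0.95681 <1
  x=-0.935: |R|=0.84556 <1
  x=-0.618: |R|=0.72300 <1
  x=-0.588: |R|=0.72070 <1
  x=-1.655: |R|=1.79056 >1
  x=-1.185: |R|=1.06877 >1
Stable set (-1.1200, 0).

z∈(-1.1200,0).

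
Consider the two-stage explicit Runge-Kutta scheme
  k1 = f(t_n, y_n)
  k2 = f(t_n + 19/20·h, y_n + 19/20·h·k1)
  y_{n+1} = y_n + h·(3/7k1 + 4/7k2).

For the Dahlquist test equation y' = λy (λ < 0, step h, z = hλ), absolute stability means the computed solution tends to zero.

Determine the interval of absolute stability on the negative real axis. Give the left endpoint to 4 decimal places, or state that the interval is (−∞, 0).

(-1.8421, 0).

With y'=λy (z=hλ):
  k1=λy_n ⇒ h·k1=z·y_n;  k2=λ(1+19/20z)y_n ⇒ h·k2=z(1+19/20z)y_n
  y_{n+1}/y_n = 1 + 3/7z + 4/7z(1+19/20z) = 1 + z + 19/35z²
  ⇒ R(z) = 1 + z + 19/35z².

Find x<0 with |R(x)|<1.
x=-0.33: |R|=0.7291
R=1: x+19/35x²=0 ⇒ x=−35/19=-1.8421; min R=1−1/(4·19/35)=0.5395>−1
Confirm numerically:
  x=-1.628: |R|=0.81078 <1
  x=-1.270: |R|=0.60557 <1
  x=-1.059: |R|=0.54980 <1
  x=-0.784: |R|=0.54967 <1
  x=-2.086: |R|=1.27619 >1
  x=-2.047: |R|=1.22768 >1
  x=-1.887: |R|=1.04599 >1
Stable set (-1.8421, 0).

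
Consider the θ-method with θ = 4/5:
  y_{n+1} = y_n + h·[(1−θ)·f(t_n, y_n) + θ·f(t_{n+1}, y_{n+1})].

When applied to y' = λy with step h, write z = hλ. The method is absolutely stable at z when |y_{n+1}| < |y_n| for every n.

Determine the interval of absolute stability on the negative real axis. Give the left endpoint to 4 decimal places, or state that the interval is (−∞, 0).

interval (−∞, 0).

Test eqn y'=λy, z=hλ:
  y_{n+1} = y_n + z·[1/5·y_n + 4/5·y_{n+1}] ⇒ (1 − 4/5z)y_{n+1} = (1 + 1/5z)y_n
  ⇒ R(z) = (1 + 1/5z)/(1 − 4/5z).

Boundary: |R(x)|=1, x<0.
x=-1.24: |R|=0.3775
x=-2: |R|=0.2308
x=-10: |R|=0.1111
x=-100: |R|=0.2346
θ=4/5≥1/2 ⇒ |1+1/5x|<|1−4/5x| ∀x<0 ⇒ unbounded interval.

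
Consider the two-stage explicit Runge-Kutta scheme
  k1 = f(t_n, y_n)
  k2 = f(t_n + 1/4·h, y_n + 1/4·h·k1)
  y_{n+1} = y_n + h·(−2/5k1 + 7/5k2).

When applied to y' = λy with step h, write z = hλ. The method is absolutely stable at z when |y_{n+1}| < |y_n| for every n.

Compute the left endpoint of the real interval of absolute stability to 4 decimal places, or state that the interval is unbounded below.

left endpoint -2.8571.

With y'=λy (z=hλ):
  k1=λy_n ⇒ h·k1=z·y_n;  k2=λ(1+1/4z)y_n ⇒ h·k2=z(1+1/4z)y_n
  y_{n+1}/y_n = 1 − 2/5z + 7/5z(1+1/4z) = 1 + z + 7/20z²
  R(z) = 1 + z + 7/20z².

Solve |R(x)|<1 on ℝ⁻.
x=-0.6: |R|=0.5260
R=1: x+7/20x²=0 ⇒ x=−20/7=-2.8571; min R=1−1/(4·7/20)=0.2857>−1
Confirm numerically:
  x=-2.731: |R|=0.87943 <1
  x=-2.615: |R|=0.77838 <1
  x=-1.998: |R|=0.39920 <1
  x=-1.738: |R|=0.31923 <1
  x=-3.357: |R|=1.58731 >1
  x=-3.269: |R|=1.47123 >1
Interval (-2.8571, 0).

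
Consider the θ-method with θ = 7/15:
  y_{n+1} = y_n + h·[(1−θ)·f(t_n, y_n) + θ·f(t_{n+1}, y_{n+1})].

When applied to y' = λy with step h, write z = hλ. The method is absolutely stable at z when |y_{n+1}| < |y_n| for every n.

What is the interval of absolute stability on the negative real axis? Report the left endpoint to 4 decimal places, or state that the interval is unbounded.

z∈(-30.0000,0).

With y'=λy (z=hλ):
  y_{n+1} = y_n + z·[8/15·y_n + 7/15·y_{n+1}] ⇒ (1 − 7/15z)y_{n+1} = (1 + 8/15z)y_n
  so R(z) = (1 + 8/15z)/(1 − 7/15z).

Need |R(x)|<1, x<0.
x=-1.14: |R|=0.2559
R=−1: 1+8/15x = −1+7/15x ⇒ -1/15x=2 ⇒ x=2/(-1/15)=-30.0000
Confirm numerically:
  x=-25.116: |R|=0.97440 <1
  x=-20.593: |R|=0.94089 <1
  x=-17.592: |R|=0.91018 <1
  x=-16.703: |R|=0.89920 <1
  x=-30.527: |R|=1.00230 >1
  x=-30.352: |R|=1.00155 >1
  x=-30.026: |R|=1.00012 >1
Stable set (-30.0000, 0).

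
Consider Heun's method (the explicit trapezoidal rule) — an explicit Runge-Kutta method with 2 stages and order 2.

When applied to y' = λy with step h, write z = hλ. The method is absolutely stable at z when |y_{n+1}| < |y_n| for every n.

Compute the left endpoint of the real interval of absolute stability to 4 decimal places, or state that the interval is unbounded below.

On y'=λy, z=hλ:
  order 2, 2-stage ⇒ R(z)=1+z+z^2/2
  (e.g. R(-0.65)=0.56125, |R|=0.56125)

Need |R(x)|<1, x<0.
x=-0.65: |R|=0.5613
|R(-2.03)|=1.0304 |R(-1.14)|=0.5098 |R(-0.59)|=0.5840
Bisect:
  x_lo=-2.5449 |R|=1.6933  x_hi=-0.1576 |R|=0.8548
  mid=-1.35122 |R|=0.56168 →hi
  mid=-1.94804 |R|=0.94939 →hi
  mid=-2.24644 |R|=1.27681 →lo
  mid=-2.09724 |R|=1.10197 →lo
  mid=-2.02264 |R|=1.02289 →lo
  mid=-1.98534 |R|=0.98545 →hi
  mid=-2.00399 |R|=1.00400 →lo
  mid=-1.99466 |R|=0.99468 →hi
  mid=-1.99933 |R|=0.99933 →hi
  mid=-2.00166 |R|=1.00166 →lo
  ...
  [-2.00005,-1.99991] ⇒ x*=-2.0000
Interval (-2.0000, 0).

z* = -2.0000.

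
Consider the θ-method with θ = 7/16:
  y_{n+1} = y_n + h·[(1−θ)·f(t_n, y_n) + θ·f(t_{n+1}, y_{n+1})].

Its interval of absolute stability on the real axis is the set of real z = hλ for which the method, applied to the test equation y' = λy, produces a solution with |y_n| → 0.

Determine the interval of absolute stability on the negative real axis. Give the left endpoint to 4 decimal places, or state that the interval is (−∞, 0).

Test eqn y'=λy, z=hλ:
  y_{n+1} = y_n + z·[9/16·y_n + 7/16·y_{n+1}] ⇒ (1 − 7/16z)y_{n+1} = (1 + 9/16z)y_n
  so R(z) = (1 + 9/16z)/(1 − 7/16z).

Need |R(x)|<1, x<0.
x=-1.78: |R|=0.0007
R=−1: 1+9/16x = −1+7/16x ⇒ -1/8x=2 ⇒ x=2/(-1/8)=-16.0000
Confirm numerically:
  x=-14.391: |R|=0.97243 <1
  x=-13.424: |R|=0.95315 <1
  x=-8.490: |R|=0.80087 <1
  x=-6.917: |R|=0.71800 <1
  x=-16.558: |R|=1.00846 >1
  x=-16.384: |R|=1.00588 >1
Stable set (-16.0000, 0).

(-16.0000, 0).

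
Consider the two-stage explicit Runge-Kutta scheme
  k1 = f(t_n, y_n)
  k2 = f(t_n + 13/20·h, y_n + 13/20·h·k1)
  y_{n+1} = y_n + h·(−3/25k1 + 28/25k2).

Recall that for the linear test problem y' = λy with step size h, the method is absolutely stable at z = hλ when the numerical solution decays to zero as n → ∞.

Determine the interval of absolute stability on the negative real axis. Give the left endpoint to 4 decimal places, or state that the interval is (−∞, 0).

On y'=λy, z=hλ:
  k1=λy_n ⇒ h·k1=z·y_n;  k2=λ(1+13/20z)y_n ⇒ h·k2=z(1+13/20z)y_n
  y_{n+1}/y_n = 1 − 3/25z + 28/25z(1+13/20z) = 1 + z + 91/125z²
  Hence R(z) = 1 + z + 91/125z².

Solve |R(x)|<1 on ℝ⁻.
x=-1.17: |R|=0.8266
R=1: x+91/125x²=0 ⇒ x=−125/91=-1.3736; min R=1−1/(4·91/125)=0.6566>−1
Confirm numerically:
  x=-1.277: |R|=0.91017 <1
  x=-1.129: |R|=0.79894 <1
  x=-1.055: |R|=0.75528 <1
  x=-0.716: |R|=0.65721 <1
  x=-1.948: |R|=1.81454 >1
  x=-1.860: |R|=1.65859 >1
So |R|<1 on (-1.3736, 0).

(-1.3736, 0).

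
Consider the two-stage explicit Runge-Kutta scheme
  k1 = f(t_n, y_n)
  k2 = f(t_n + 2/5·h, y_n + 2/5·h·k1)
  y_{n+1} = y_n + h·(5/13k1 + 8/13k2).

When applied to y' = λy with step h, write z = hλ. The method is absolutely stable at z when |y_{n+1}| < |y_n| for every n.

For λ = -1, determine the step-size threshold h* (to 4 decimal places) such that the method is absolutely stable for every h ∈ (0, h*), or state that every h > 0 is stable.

(-4.0625,0); λ=-1 ⇒ h* = (65/16)/1 = 4.0625.

Set f=λy, z=hλ:
  k1=λy_n ⇒ h·k1=z·y_n;  k2=λ(1+2/5z)y_n ⇒ h·k2=z(1+2/5z)y_n
  y_{n+1}/y_n = 1 + 5/13z + 8/13z(1+2/5z) = 1 + z + 16/65z²
  ⇒ R(z) = 1 + z + 16/65z².

Solve |R(x)|<1 on ℝ⁻.
x=-1.78: |R|=0.0001
R=1: x+16/65x²=0 ⇒ x=−65/16=-4.0625; min R=1−1/(4·16/65)=-0.0156>−1
Confirm numerically:
  x=-3.664: |R|=0.64059 <1
  x=-3.407: |R|=0.45027 <1
  x=-2.441: |R|=0.02570 <1
  x=-1.739: |R|=0.00540 <1
  x=-4.629: |R|=1.64550 >1
  x=-4.626: |R|=1.64166 >1
  x=-4.305: |R|=1.25698 >1
Interval (-4.0625, 0).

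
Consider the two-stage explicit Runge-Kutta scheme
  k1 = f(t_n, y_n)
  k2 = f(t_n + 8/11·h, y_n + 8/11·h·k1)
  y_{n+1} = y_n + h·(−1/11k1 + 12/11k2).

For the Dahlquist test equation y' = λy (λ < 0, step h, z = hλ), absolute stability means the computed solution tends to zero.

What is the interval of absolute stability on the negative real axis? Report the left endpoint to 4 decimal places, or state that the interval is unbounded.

z∈(-1.2604,0).

Set f=λy, z=hλ:
  k1=λy_n ⇒ h·k1=z·y_n;  k2=λ(1+8/11z)y_n ⇒ h·k2=z(1+8/11z)y_n
  y_{n+1}/y_n = 1 − 1/11z + 12/11z(1+8/11z) = 1 + z + 96/121z²
  ⇒ R(z) = 1 + z + 96/121z².

Solve |R(x)|<1 on ℝ⁻.
x=-0.45: |R|=0.7107
R=1: x+96/121x²=0 ⇒ x=−121/96=-1.2604; min R=1−1/(4·96/121)=0.6849>−1
Confirm numerically:
  x=-0.772: |R|=0.70085 <1
  x=-0.754: |R|=0.69705 <1
  x=-0.645: |R|=0.68507 <1
  x=-0.544: |R|=0.69079 <1
  x=-1.781: |R|=1.73560 >1
  x=-1.654: |R|=1.51649 >1
  x=-1.302: |R|=1.04296 >1
Interval (-1.2604, 0).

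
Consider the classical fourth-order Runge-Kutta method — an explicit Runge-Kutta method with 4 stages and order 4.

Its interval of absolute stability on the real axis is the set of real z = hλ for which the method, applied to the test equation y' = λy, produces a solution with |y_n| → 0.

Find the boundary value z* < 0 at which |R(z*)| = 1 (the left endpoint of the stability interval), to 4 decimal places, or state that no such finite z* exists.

Test eqn y'=λy, z=hλ:
  order 4, 4-stage ⇒ R(z)=1+z+z^2/2+z^3/6+z^4/24
  (e.g. R(-1.62)=0.27059, |R|=0.27059)

Find x<0 with |R(x)|<1.
x=-1.62: |R|=0.2706
|R(-3.04)|=1.4570 |R(-2.45)|=0.6015 |R(-1)|=0.3750
Bisect:
  x_lo=-3.1147 |R|=1.6214  x_hi=-0.3677 |R|=0.6924
  mid=-1.74122 |R|=0.27786 →hi
  mid=-2.42796 |R|=0.58202 →hi
  mid=-2.77134 |R|=0.97916 →hi
  mid=-2.94302 |R|=1.26504 →lo
  mid=-2.85718 |R|=1.11390 →lo
  mid=-2.81426 |R|=1.04455 →lo
  mid=-2.79280 |R|=1.01137 →lo
  mid=-2.78207 |R|=0.99515 →hi
  mid=-2.78743 |R|=1.00323 →lo
  ...
  [-2.78542,-2.78525] ⇒ x*=-2.7853
Stable set (-2.7853, 0).

z* = -2.7853.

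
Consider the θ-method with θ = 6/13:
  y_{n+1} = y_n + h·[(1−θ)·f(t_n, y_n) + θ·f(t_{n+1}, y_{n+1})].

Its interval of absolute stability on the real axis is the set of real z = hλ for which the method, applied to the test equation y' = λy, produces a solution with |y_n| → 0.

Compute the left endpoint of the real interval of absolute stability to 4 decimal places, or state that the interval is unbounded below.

left endpoint -26.0000.

Set f=λy, z=hλ:
  y_{n+1} = y_n + z·[7/13·y_n + 6/13·y_{n+1}] ⇒ (1 − 6/13z)y_{n+1} = (1 + 7/13z)y_n
  ⇒ R(z) = (1 + 7/13z)/(1 − 6/13z).

Boundary: |R(x)|=1, x<0.
x=-1.74: |R|=0.0350
R=−1: 1+7/13x = −1+6/13x ⇒ -1/13x=2 ⇒ x=2/(-1/13)=-26.0000
Confirm numerically:
  x=-20.503: |R|=0.95959 <1
  x=-15.701: |R|=0.90393 <1
  x=-13.944: |R|=0.87528 <1
  x=-13.271: |R|=0.86258 <1
  x=-26.473: |R|=1.00275 >1
  x=-26.386: |R|=1.00225 >1
Stable set (-26.0000, 0).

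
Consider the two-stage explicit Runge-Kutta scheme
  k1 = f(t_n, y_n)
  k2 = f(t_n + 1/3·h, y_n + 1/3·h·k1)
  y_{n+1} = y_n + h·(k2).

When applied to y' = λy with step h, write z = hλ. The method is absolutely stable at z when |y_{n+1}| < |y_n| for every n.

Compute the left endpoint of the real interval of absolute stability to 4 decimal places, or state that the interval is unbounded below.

Test eqn y'=λy, z=hλ:
  k1=λy_n ⇒ h·k1=z·y_n;  k2=λ(1+1/3z)y_n ⇒ h·k2=z(1+1/3z)y_n
  y_{n+1}/y_n = 1 + z(1+1/3z) = 1 + z + 1/3z²
  Hence R(z) = 1 + z + 1/3z².

Need |R(x)|<1, x<0.
x=-1.02: |R|=0.3268
R=1: x+1/3x²=0 ⇒ x=−3=-3.0000; min R=1−1/(4·1/3)=0.2500>−1
Confirm numerically:
  x=-2.482: |R|=0.57144 <1
  x=-2.263: |R|=0.44406 <1
  x=-2.033: |R|=0.34470 <1
  x=-1.720: |R|=0.26613 <1
  x=-3.533: |R|=1.62770 >1
  x=-3.295: |R|=1.32401 >1
So |R|<1 on (-3.0000, 0).

left endpoint -3.0000.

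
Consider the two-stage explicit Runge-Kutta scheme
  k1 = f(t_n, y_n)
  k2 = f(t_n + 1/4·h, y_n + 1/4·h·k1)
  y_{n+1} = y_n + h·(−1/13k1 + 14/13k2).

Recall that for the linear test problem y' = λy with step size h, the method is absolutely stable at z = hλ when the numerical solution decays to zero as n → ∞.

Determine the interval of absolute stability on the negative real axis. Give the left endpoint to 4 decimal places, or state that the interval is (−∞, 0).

z∈(-3.7143,0).

With y'=λy (z=hλ):
  k1=λy_n ⇒ h·k1=z·y_n;  k2=λ(1+1/4z)y_n ⇒ h·k2=z(1+1/4z)y_n
  y_{n+1}/y_n = 1 − 1/13z + 14/13z(1+1/4z) = 1 + z + 7/26z²
  Hence R(z) = 1 + z + 7/26z².

Find x<0 with |R(x)|<1.
x=-0.66: |R|=0.4573
R=1: x+7/26x²=0 ⇒ x=−26/7=-3.7143; min R=1−1/(4·7/26)=0.0714>−1
Confirm numerically:
  x=-3.296: |R|=0.62882 <1
  x=-3.265: |R|=0.60506 <1
  x=-3.042: |R|=0.44940 <1
  x=-2.852: |R|=0.33790 <1
  x=-4.074: |R|=1.39455 >1
  x=-4.058: |R|=1.37552 >1
  x=-4.038: |R|=1.35193 >1
Interval (-3.7143, 0).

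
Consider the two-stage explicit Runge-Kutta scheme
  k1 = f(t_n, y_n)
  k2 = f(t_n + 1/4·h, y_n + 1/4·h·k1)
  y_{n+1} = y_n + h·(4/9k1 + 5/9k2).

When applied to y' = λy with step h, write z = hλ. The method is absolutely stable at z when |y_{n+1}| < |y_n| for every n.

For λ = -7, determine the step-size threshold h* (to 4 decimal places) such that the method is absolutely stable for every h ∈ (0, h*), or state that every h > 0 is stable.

(-7.2000,0); λ=-7 ⇒ h* = (36/5)/7 = 1.0286.

Set f=λy, z=hλ:
  k1=λy_n ⇒ h·k1=z·y_n;  k2=λ(1+1/4z)y_n ⇒ h·k2=z(1+1/4z)y_n
  y_{n+1}/y_n = 1 + 4/9z + 5/9z(1+1/4z) = 1 + z + 5/36z²
  Hence R(z) = 1 + z + 5/36z².

Need |R(x)|<1, x<0.
x=-1.37: |R|=0.1093
R=1: x+5/36x²=0 ⇒ x=−36/5=-7.2000; min R=1−1/(4·5/36)=-0.8000>−1
Confirm numerically:
  x=-6.281: |R|=0.19830 <1
  x=-4.572: |R|=0.66878 <1
  x=-3.000: |R|=0.75000 <1
  x=-7.591: |R|=1.41223 >1
  x=-7.366: |R|=1.16983 >1
Interval (-7.2000, 0).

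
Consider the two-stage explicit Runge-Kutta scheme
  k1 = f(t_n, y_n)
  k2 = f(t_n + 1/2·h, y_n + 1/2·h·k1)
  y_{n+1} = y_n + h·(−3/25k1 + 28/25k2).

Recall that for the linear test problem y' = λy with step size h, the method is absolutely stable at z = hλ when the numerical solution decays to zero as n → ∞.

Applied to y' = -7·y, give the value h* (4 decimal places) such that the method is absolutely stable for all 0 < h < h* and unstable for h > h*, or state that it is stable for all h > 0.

Test eqn y'=λy, z=hλ:
  k1=λy_n ⇒ h·k1=z·y_n;  k2=λ(1+1/2z)y_n ⇒ h·k2=z(1+1/2z)y_n
  y_{n+1}/y_n = 1 − 3/25z + 28/25z(1+1/2z) = 1 + z + 14/25z²
  R(z) = 1 + z + 14/25z².

Find x<0 with |R(x)|<1.
x=-1.63: |R|=0.8579
R=1: x+14/25x²=0 ⇒ x=−25/14=-1.7857; min R=1−1/(4·14/25)=0.5536>−1
Confirm numerically:
  x=-1.345: |R|=0.66805 <1
  x=-1.223: |R|=0.61461 <1
  x=-1.093: |R|=0.57600 <1
  x=-1.982: |R|=1.21786 >1
  x=-1.971: |R|=1.20451 >1
  x=-1.925: |R|=1.15015 >1
So |R|<1 on (-1.7857, 0).

(-1.7857,0); λ=-7 ⇒ h* = (25/14)/7 = 0.2551.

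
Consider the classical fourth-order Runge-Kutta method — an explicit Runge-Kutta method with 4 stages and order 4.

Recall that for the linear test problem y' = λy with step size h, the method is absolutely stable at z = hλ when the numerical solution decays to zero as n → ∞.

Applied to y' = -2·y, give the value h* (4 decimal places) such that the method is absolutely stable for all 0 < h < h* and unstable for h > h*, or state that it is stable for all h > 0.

(-2.7853,0); λ=-2 ⇒ h* = 1.3926.

On y'=λy, z=hλ:
  order 4, 4-stage ⇒ R(z)=1+z+z^2/2+z^3/6+z^4/24
  (e.g. R(-0.44)=0.64416, |R|=0.64416)

Boundary: |R(x)|=1, x<0.
x=-0.44: |R|=0.6442
|R(-1.84)|=0.2921 |R(-0.83)|=0.4389 |R(-0.67)|=0.5127
Bisect:
  x_lo=-3.3179 |R|=2.1483  x_hi=-0.1344 |R|=0.8743
  mid=-1.72614 |R|=0.27636 →hi
  mid=-2.52203 |R|=0.67040 →hi
  mid=-2.91997 |R|=1.22278 →lo
  mid=-2.72100 |R|=0.90732 →hi
  mid=-2.82049 |R|=1.05437 →lo
  mid=-2.77074 |R|=0.97828 →hi
  mid=-2.79562 |R|=1.01567 →lo
  mid=-2.78318 |R|=0.99682 →hi
  mid=-2.78940 |R|=1.00621 →lo
  ...
  [-2.78532,-2.78512] ⇒ x*=-2.7853
Interval (-2.7853, 0).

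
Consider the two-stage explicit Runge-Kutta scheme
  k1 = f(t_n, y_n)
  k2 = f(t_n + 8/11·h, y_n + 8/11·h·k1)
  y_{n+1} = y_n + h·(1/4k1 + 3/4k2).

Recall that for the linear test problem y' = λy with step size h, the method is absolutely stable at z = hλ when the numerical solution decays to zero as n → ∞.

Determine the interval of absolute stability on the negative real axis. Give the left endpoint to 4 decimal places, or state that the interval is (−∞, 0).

(-1.8333, 0).

On y'=λy, z=hλ:
  k1=λy_n ⇒ h·k1=z·y_n;  k2=λ(1+8/11z)y_n ⇒ h·k2=z(1+8/11z)y_n
  y_{n+1}/y_n = 1 + 1/4z + 3/4z(1+8/11z) = 1 + z + 6/11z²
  Hence R(z) = 1 + z + 6/11z².

Solve |R(x)|<1 on ℝ⁻.
x=-1.08: |R|=0.5562
R=1: x+6/11x²=0 ⇒ x=−11/6=-1.8333; min R=1−1/(4·6/11)=0.5417>−1
Confirm numerically:
  x=-1.778: |R|=0.94634 <1
  x=-1.181: |R|=0.57978 <1
  x=-1.084: |R|=0.55694 <1
  x=-2.124: |R|=1.33675 >1
  x=-2.114: |R|=1.32363 >1
So |R|<1 on (-1.8333, 0).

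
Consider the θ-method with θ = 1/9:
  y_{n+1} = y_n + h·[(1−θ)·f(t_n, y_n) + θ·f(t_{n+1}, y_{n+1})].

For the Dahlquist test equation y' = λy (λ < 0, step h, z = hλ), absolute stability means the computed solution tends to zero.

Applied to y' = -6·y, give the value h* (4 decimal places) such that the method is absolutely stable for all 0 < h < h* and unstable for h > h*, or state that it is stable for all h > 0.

Test eqn y'=λy, z=hλ:
  y_{n+1} = y_n + z·[8/9·y_n + 1/9·y_{n+1}] ⇒ (1 − 1/9z)y_{n+1} = (1 + 8/9z)y_n
  Hence R(z) = (1 + 8/9z)/(1 − 1/9z).

Boundary: |R(x)|=1, x<0.
x=-0.71: |R|=0.3419
R=−1: 1+8/9x = −1+1/9x ⇒ -7/9x=2 ⇒ x=2/(-7/9)=-2.5714
Confirm numerically:
  x=-1.597: |R|=0.35633 <1
  x=-1.526: |R|=0.30477 <1
  x=-1.391: |R|=0.20479 <1
  x=-1.298: |R|=0.13440 <1
  x=-2.855: |R|=1.16744 >1
  x=-2.847: |R|=1.16283 >1
  x=-2.814: |R|=1.14373 >1
Stable set (-2.5714, 0).

(-2.5714,0); λ=-6 ⇒ h* = (18/7)/6 = 0.4286.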